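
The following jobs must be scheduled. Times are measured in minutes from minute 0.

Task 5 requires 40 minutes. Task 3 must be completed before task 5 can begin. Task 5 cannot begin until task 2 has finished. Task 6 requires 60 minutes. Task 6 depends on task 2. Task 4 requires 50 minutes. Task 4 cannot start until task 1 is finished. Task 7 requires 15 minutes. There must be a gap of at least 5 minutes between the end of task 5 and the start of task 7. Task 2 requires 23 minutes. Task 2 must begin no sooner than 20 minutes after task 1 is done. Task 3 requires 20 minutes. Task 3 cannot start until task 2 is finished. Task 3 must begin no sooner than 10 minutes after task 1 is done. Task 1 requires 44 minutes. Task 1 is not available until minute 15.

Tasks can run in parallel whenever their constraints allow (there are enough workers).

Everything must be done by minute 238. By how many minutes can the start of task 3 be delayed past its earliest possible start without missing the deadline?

56

Task 1 cannot begin until its own release at minute 15. It runs from minute 15 to 15 + 44 = minute 59.
After task 1 (finishes minute 59, plus 20-minute gap → minute 79), task 2 can start at minute 79 and finishes at minute 102.
Task 3 has to wait for task 2 (finishes minute 102); task 1 (finishes minute 59, plus 10-minute gap → minute 69). The latest of these is minute 102, so task 3 runs minute 102 to 102 + 20 = minute 122.

Working backward from the deadline:
Task 7 has no dependents, so it just needs to finish by minute 238. Starting by 238 − 15 = minute 223 achieves that.
Task 5 has to be done before task 7 (must start by minute 223, minus 5-minute gap → minute 218). That means finishing by minute 218, i.e. starting by 218 − 40 = minute 178.
Since task 5 (must start by minute 178) depends on it, task 3 must finish by minute 178. Backing off its 20-minute duration gives a latest start of minute 158.
So task 3 can start as early as minute 102 and as late as minute 158, giving 158 − 102 = 56 minutes of slack.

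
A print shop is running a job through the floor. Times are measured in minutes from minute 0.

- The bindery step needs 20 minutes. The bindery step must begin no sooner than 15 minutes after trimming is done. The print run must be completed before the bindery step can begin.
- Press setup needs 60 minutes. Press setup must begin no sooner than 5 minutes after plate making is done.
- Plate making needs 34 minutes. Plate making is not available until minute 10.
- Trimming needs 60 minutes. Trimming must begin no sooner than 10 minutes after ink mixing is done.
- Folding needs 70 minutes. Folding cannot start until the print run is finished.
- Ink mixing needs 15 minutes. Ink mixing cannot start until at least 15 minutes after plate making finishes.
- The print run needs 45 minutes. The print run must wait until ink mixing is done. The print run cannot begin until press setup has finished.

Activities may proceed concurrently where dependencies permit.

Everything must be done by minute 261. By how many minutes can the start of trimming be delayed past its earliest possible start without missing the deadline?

Plate making waits on its own release at minute 10, so it starts at minute 10 and finishes at 10 + 34 = minute 44.
After plate making (finishes minute 44, plus 15-minute gap → minute 59), ink mixing can start at minute 59 and finishes at minute 74.
Trimming cannot begin until ink mixing (finishes minute 74, plus 10-minute gap → minute 84). It runs from minute 84 to 84 + 60 = minute 144.

Working backward from the deadline:
To finish by minute 261, the bindery step (duration 20) must start no later than minute 241.
Trimming feeds into the bindery step (must start by minute 241, minus 15-minute gap → minute 226); so trimming must finish by minute 226 and therefore start by minute 166.
So trimming can start as early as minute 84 and as late as minute 166, giving 166 − 84 = 82 minutes of slack.

82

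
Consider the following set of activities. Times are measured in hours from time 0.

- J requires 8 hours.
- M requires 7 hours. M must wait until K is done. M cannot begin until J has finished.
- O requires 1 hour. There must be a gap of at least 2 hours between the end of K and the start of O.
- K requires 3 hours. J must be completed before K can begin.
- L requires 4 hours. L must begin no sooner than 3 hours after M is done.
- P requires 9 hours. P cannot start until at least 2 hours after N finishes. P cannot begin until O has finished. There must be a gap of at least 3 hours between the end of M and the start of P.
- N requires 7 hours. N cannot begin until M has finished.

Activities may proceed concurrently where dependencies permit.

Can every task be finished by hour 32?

Nothing blocks J, so it runs from hour 0 to hour 8.
After J (finishes hour 8), K can start at hour 8 and finishes at hour 11.
After K (finishes hour 11, plus 2-hour gap → hour 13), O can start at hour 13 and finishes at hour 14.
M cannot start until K (finishes hour 11); J (finishes hour 8). The controlling bound is hour 11, so M finishes at 11 + 7 = hour 18.
N waits on M (finishes hour 18), so it starts at hour 18 and finishes at 18 + 7 = hour 25.
P cannot start until N (finishes hour 25, plus 2-hour gap → hour 27); O (finishes hour 14); M (finishes hour 18, plus 3-hour gap → hour 21). The controlling bound is hour 27, so P finishes at 27 + 9 = hour 36.
After M (finishes hour 18, plus 3-hour gap → hour 21), L can start at hour 21 and finishes at hour 25.
The earliest everything can be done is hour 36, which is after the deadline of 32, so it is not possible.

No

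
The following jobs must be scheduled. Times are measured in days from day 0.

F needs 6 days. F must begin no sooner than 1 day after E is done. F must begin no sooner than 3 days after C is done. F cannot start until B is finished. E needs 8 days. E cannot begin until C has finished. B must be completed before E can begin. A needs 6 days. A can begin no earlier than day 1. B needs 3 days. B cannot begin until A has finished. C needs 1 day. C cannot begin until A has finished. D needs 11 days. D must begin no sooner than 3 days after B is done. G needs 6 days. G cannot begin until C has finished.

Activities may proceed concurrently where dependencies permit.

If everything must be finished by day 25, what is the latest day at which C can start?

9

To finish by day 25, F (duration 6) must start no later than day 19.
E must finish before F (must start by day 19, minus 1-day gap → day 18). With an 8-day duration, E must start by 18 − 8 = day 10.
To finish by day 25, G (duration 6) must start no later than day 19.
C must finish in time for E (must start by day 10); F (must start by day 19, minus 3-day gap → day 16); G (must start by day 19). The tightest is day 10, so C must start by 10 − 1 = day 9.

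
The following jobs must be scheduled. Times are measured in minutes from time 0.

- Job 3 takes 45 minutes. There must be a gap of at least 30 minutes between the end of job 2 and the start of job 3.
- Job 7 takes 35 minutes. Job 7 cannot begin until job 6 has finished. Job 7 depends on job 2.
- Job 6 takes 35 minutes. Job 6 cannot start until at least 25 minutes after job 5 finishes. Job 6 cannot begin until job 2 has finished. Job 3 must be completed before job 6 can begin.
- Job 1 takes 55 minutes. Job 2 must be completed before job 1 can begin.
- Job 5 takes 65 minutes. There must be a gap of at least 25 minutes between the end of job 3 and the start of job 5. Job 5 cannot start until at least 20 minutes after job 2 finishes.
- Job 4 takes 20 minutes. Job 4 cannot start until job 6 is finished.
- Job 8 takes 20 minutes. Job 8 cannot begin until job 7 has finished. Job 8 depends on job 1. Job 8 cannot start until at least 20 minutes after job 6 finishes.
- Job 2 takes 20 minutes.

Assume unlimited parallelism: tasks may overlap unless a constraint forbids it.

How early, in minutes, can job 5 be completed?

Job 2 can start immediately at minute 0; it finishes at minute 20.
Job 3 waits on job 2 (finishes minute 20, plus 30-minute gap → minute 50), so it starts at minute 50 and finishes at 50 + 45 = minute 95.
Job 5 needs all of job 3 (finishes minute 95, plus 25-minute gap → minute 120); job 2 (finishes minute 20, plus 20-minute gap → minute 40). That puts its earliest start at minute 120; it finishes at 120 + 65 = minute 185.

185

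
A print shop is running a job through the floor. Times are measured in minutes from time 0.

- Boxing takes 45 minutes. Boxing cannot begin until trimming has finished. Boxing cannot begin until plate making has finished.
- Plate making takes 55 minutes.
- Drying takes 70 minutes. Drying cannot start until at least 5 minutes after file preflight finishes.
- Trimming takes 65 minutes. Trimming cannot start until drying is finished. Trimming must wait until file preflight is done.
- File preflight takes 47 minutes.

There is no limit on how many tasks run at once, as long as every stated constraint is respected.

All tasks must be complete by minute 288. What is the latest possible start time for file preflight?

Nothing follows boxing; the deadline of minute 288 is its only limit. It must start by 288 − 45 = minute 243.
Trimming feeds into boxing (must start by minute 243); so trimming must finish by minute 243 and therefore start by minute 178.
Drying feeds into trimming (must start by minute 178); so drying must finish by minute 178 and therefore start by minute 108.
File preflight feeds drying (must start by minute 108, minus 5-minute gap → minute 103); trimming (must start by minute 178). Taking the minimum, file preflight must finish by minute 103 and start by 103 − 47 = minute 56.

56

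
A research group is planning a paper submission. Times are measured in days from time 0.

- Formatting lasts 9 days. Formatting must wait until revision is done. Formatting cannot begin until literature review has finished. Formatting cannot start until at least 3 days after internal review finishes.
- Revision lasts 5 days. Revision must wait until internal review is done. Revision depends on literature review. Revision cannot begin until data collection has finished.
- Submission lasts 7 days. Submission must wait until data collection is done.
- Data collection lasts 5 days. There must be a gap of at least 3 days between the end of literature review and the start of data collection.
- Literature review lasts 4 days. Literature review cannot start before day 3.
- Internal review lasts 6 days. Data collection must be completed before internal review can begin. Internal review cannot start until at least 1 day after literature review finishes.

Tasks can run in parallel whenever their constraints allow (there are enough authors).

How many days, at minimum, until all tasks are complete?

35

After its own release at day 3, literature review can start at day 3 and finishes at day 7.
After literature review (finishes day 7, plus 3-day gap → day 10), data collection can start at day 10 and finishes at day 15.
Submission cannot begin until data collection (finishes day 15). It runs from day 15 to 15 + 7 = day 22.
Internal review has to wait for data collection (finishes day 15); literature review (finishes day 7, plus 1-day gap → day 8). The latest of these is day 15, so internal review runs day 15 to 15 + 6 = day 21.
Revision needs all of internal review (finishes day 21); literature review (finishes day 7); data collection (finishes day 15). That puts its earliest start at day 21; it finishes at 21 + 5 = day 26.
For formatting: revision (finishes day 26); literature review (finishes day 7); internal review (finishes day 21, plus 3-day gap → day 24). Taking the maximum gives a start of day 26, and it finishes at 26 + 9 = day 35.
All tasks are finished once the last one completes. Finish times: Literature review at 7, Data collection at 15, Internal review at 21, Revision at 26, Formatting at 35, Submission at 22. The latest is day 35.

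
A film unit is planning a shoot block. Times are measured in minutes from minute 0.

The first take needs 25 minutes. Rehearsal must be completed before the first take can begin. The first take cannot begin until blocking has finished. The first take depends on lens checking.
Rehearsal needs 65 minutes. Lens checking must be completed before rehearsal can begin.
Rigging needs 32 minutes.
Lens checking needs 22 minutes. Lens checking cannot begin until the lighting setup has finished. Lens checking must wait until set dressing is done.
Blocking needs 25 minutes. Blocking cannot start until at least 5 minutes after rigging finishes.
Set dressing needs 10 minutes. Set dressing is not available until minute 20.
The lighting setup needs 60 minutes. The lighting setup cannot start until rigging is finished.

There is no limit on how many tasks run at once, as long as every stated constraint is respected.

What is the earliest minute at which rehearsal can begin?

114

Set dressing cannot begin until its own release at minute 20. It runs from minute 20 to 20 + 10 = minute 30.
Nothing blocks rigging, so it runs from minute 0 to minute 32.
After rigging (finishes minute 32), the lighting setup can start at minute 32 and finishes at minute 92.
Lens checking has to wait for the lighting setup (finishes minute 92); set dressing (finishes minute 30). The latest of these is minute 92, so lens checking runs minute 92 to 92 + 22 = minute 114.
Rehearsal waits on lens checking (finishes minute 114), so the earliest it can start is minute 114.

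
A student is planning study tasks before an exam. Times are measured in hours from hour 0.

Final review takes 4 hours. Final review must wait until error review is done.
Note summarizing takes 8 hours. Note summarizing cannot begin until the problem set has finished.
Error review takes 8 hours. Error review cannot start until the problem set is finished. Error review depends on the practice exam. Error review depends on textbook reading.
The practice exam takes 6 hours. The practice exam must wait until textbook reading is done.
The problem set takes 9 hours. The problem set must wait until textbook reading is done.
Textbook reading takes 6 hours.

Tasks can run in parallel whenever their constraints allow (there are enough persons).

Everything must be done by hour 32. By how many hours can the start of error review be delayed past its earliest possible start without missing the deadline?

5

Nothing blocks textbook reading, so it runs from hour 0 to hour 6.
The practice exam waits on textbook reading (finishes hour 6), so it starts at hour 6 and finishes at 6 + 6 = hour 12.
After textbook reading (finishes hour 6), the problem set can start at hour 6 and finishes at hour 15.
Error review needs all of the problem set (finishes hour 15); the practice exam (finishes hour 12); textbook reading (finishes hour 6). That puts its earliest start at hour 15; it finishes at 15 + 8 = hour 23.

Working backward from the deadline:
Nothing follows final review; the deadline of hour 32 is its only limit. It must start by 32 − 4 = hour 28.
Error review has to be done before final review (must start by hour 28). That means finishing by hour 28, i.e. starting by 28 − 8 = hour 20.
So error review can start as early as hour 15 and as late as hour 20, giving 20 − 15 = 5 hours of slack.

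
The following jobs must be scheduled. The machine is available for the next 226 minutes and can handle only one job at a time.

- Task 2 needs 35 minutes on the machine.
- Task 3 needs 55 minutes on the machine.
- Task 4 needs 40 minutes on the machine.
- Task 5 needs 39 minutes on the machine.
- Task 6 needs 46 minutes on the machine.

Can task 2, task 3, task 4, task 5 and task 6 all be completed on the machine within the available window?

Running back to back, the jobs need 35 + 55 + 40 + 39 + 46 = 215 minutes on the machine.
Since 215 ≤ 226, they fit within the window.

Yes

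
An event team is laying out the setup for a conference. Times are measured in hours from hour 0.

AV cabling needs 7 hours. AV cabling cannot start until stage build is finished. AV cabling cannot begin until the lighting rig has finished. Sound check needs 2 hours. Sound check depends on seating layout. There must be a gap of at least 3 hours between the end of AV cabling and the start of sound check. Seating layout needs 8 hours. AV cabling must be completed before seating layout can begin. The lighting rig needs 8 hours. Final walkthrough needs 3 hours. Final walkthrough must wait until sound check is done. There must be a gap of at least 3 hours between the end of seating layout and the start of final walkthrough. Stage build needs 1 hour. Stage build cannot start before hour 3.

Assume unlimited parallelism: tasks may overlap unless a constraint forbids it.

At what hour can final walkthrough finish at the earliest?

The lighting rig can start immediately at hour 0; it finishes at hour 8.
After its own release at hour 3, stage build can start at hour 3 and finishes at hour 4.
AV cabling needs all of stage build (finishes hour 4); the lighting rig (finishes hour 8). That puts its earliest start at hour 8; it finishes at 8 + 7 = hour 15.
Seating layout waits on AV cabling (finishes hour 15), so it starts at hour 15 and finishes at 15 + 8 = hour 23.
Sound check needs all of seating layout (finishes hour 23); AV cabling (finishes hour 15, plus 3-hour gap → hour 18). That puts its earliest start at hour 23; it finishes at 23 + 2 = hour 25.
Final walkthrough cannot start until sound check (finishes hour 25); seating layout (finishes hour 23, plus 3-hour gap → hour 26). The controlling bound is hour 26, so final walkthrough finishes at 26 + 3 = hour 29.

29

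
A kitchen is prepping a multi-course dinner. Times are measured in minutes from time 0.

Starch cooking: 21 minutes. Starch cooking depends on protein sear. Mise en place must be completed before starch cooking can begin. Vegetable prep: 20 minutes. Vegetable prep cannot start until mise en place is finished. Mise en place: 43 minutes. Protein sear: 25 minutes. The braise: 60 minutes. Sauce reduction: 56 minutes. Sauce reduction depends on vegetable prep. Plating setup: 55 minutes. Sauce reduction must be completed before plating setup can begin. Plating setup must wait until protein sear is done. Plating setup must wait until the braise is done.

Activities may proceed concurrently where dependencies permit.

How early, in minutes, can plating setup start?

119

Protein sear can start immediately at minute 0; it finishes at minute 25.
The braise can start immediately at minute 0; it finishes at minute 60.
Mise en place has no prerequisites, so it starts at minute 0 and finishes at minute 43.
Vegetable prep waits on mise en place (finishes minute 43), so it starts at minute 43 and finishes at 43 + 20 = minute 63.
Sauce reduction cannot begin until vegetable prep (finishes minute 63). It runs from minute 63 to 63 + 56 = minute 119.
Plating setup waits on sauce reduction (finishes minute 119); protein sear (finishes minute 25); the braise (finishes minute 60). The latest of these is minute 119, which is the earliest plating setup can start.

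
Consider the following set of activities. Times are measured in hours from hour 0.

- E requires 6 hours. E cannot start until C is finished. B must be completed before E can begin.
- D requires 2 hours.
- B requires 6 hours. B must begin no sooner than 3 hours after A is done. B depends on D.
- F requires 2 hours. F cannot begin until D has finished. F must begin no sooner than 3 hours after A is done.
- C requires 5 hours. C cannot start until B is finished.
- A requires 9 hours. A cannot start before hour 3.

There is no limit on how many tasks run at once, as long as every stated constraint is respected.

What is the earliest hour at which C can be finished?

D has no prerequisites, so it starts at hour 0 and finishes at hour 2.
After its own release at hour 3, A can start at hour 3 and finishes at hour 12.
B needs all of A (finishes hour 12, plus 3-hour gap → hour 15); D (finishes hour 2). That puts its earliest start at hour 15; it finishes at 15 + 6 = hour 21.
After B (finishes hour 21), C can start at hour 21 and finishes at hour 26.

26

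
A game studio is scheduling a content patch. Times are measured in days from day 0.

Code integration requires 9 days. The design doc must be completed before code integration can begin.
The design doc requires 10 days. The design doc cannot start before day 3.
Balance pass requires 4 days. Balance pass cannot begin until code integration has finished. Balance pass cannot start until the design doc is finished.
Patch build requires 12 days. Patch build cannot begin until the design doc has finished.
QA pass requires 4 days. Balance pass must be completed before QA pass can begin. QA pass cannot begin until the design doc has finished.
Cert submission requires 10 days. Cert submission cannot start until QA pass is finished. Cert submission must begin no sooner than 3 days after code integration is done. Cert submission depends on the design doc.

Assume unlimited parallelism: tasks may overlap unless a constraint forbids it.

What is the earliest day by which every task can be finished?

40

The design doc cannot begin until its own release at day 3. It runs from day 3 to 3 + 10 = day 13.
Patch build waits on the design doc (finishes day 13), so it starts at day 13 and finishes at 13 + 12 = day 25.
After the design doc (finishes day 13), code integration can start at day 13 and finishes at day 22.
Balance pass has to wait for code integration (finishes day 22); the design doc (finishes day 13). The latest of these is day 22, so balance pass runs day 22 to 22 + 4 = day 26.
QA pass has to wait for balance pass (finishes day 26); the design doc (finishes day 13). The latest of these is day 26, so QA pass runs day 26 to 26 + 4 = day 30.
Cert submission needs all of QA pass (finishes day 30); code integration (finishes day 22, plus 3-day gap → day 25); the design doc (finishes day 13). That puts its earliest start at day 30; it finishes at 30 + 10 = day 40.
All tasks are finished once the last one completes. Finish times: The design doc at 13, Code integration at 22, Balance pass at 26, QA pass at 30, Cert submission at 40, Patch build at 25. The latest is day 40.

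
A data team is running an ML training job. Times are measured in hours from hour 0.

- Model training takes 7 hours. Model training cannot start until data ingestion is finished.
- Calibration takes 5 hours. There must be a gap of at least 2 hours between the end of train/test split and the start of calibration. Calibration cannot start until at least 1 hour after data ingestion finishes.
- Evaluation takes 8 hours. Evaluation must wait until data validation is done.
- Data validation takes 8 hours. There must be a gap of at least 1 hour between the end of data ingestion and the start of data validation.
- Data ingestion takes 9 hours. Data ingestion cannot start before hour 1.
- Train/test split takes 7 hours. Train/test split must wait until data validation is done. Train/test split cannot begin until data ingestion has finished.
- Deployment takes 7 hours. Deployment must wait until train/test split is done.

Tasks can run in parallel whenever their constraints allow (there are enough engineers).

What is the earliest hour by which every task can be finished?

33

Data ingestion cannot begin until its own release at hour 1. It runs from hour 1 to 1 + 9 = hour 10.
After data ingestion (finishes hour 10), model training can start at hour 10 and finishes at hour 17.
After data ingestion (finishes hour 10, plus 1-hour gap → hour 11), data validation can start at hour 11 and finishes at hour 19.
Evaluation cannot begin until data validation (finishes hour 19). It runs from hour 19 to 19 + 8 = hour 27.
For train/test split: data validation (finishes hour 19); data ingestion (finishes hour 10). Taking the maximum gives a start of hour 19, and it finishes at 19 + 7 = hour 26.
After train/test split (finishes hour 26), deployment can start at hour 26 and finishes at hour 33.
Calibration has to wait for train/test split (finishes hour 26, plus 2-hour gap → hour 28); data ingestion (finishes hour 10, plus 1-hour gap → hour 11). The latest of these is hour 28, so calibration runs hour 28 to 28 + 5 = hour 33.
All tasks are finished once the last one completes. Finish times: Data ingestion at 10, Data validation at 19, Train/test split at 26, Model training at 17, Evaluation at 27, Calibration at 33, Deployment at 33. The latest is hour 33.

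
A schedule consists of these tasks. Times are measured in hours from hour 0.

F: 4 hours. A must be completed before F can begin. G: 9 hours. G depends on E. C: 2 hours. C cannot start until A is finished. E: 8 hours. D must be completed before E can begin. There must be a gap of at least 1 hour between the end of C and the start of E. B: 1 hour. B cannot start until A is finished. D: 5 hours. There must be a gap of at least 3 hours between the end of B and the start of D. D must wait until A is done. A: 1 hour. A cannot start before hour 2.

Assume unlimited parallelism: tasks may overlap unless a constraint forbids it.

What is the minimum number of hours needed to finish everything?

29

After its own release at hour 2, A can start at hour 2 and finishes at hour 3.
F waits on A (finishes hour 3), so it starts at hour 3 and finishes at 3 + 4 = hour 7.
C waits on A (finishes hour 3), so it starts at hour 3 and finishes at 3 + 2 = hour 5.
After A (finishes hour 3), B can start at hour 3 and finishes at hour 4.
D needs all of B (finishes hour 4, plus 3-hour gap → hour 7); A (finishes hour 3). That puts its earliest start at hour 7; it finishes at 7 + 5 = hour 12.
E has to wait for D (finishes hour 12); C (finishes hour 5, plus 1-hour gap → hour 6). The latest of these is hour 12, so E runs hour 12 to 12 + 8 = hour 20.
After E (finishes hour 20), G can start at hour 20 and finishes at hour 29.
All tasks are finished once the last one completes. Finish times: A at 3, B at 4, C at 5, D at 12, E at 20, F at 7, G at 29. The latest is hour 29.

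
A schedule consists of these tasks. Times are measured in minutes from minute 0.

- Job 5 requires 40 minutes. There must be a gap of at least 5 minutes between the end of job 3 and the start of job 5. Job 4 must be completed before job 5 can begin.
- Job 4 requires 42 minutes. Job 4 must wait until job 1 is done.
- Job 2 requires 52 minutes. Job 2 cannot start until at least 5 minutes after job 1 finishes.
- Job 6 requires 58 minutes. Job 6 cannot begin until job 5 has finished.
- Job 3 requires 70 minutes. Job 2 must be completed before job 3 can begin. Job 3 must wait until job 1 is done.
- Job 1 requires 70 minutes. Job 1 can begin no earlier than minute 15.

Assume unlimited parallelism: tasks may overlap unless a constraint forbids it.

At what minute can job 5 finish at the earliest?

257

Job 1 waits on its own release at minute 15, so it starts at minute 15 and finishes at 15 + 70 = minute 85.
After job 1 (finishes minute 85), job 4 can start at minute 85 and finishes at minute 127.
Job 2 cannot begin until job 1 (finishes minute 85, plus 5-minute gap → minute 90). It runs from minute 90 to 90 + 52 = minute 142.
Job 3 cannot start until job 2 (finishes minute 142); job 1 (finishes minute 85). The controlling bound is minute 142, so job 3 finishes at 142 + 70 = minute 212.
For job 5: job 3 (finishes minute 212, plus 5-minute gap → minute 217); job 4 (finishes minute 127). Taking the maximum gives a start of minute 217, and it finishes at 217 + 40 = minute 257.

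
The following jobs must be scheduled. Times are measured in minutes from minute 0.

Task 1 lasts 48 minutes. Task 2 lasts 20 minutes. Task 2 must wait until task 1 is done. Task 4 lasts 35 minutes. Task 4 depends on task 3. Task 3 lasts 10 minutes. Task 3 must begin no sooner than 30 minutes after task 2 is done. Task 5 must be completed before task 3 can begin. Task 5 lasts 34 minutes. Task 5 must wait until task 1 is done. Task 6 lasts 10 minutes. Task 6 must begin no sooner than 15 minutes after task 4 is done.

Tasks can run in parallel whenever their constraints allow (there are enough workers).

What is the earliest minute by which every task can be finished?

168

Task 1 has no prerequisites, so it starts at minute 0 and finishes at minute 48.
After task 1 (finishes minute 48), task 5 can start at minute 48 and finishes at minute 82.
Task 2 waits on task 1 (finishes minute 48), so it starts at minute 48 and finishes at 48 + 20 = minute 68.
Task 3 cannot start until task 2 (finishes minute 68, plus 30-minute gap → minute 98); task 5 (finishes minute 82). The controlling bound is minute 98, so task 3 finishes at 98 + 10 = minute 108.
Task 4 cannot begin until task 3 (finishes minute 108). It runs from minute 108 to 108 + 35 = minute 143.
Task 6 cannot begin until task 4 (finishes minute 143, plus 15-minute gap → minute 158). It runs from minute 158 to 158 + 10 = minute 168.
All tasks are finished once the last one completes. Finish times: Task 1 at 48, Task 2 at 68, Task 3 at 108, Task 4 at 143, Task 5 at 82, Task 6 at 168. The latest is minute 168.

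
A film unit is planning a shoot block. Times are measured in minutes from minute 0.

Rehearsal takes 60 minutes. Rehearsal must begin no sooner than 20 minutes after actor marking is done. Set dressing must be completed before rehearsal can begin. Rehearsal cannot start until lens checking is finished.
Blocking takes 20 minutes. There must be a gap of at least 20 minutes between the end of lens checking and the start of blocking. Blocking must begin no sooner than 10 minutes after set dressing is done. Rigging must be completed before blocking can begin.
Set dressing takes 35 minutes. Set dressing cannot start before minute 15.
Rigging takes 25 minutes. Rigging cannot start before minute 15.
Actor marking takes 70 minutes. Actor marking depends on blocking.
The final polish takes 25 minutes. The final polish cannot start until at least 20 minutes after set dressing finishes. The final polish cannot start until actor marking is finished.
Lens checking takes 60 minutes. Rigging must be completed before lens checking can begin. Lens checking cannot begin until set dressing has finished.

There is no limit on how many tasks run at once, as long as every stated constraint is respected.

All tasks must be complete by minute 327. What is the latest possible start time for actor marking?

Rehearsal must finish by minute 327; it takes 60 minutes, so it must start by 327 − 60 = minute 267.
To finish by minute 327, the final polish (duration 25) must start no later than minute 302.
Actor marking has several dependents: rehearsal (must start by minute 267, minus 20-minute gap → minute 247); the final polish (must start by minute 302). The earliest of those limits is minute 247, so actor marking must start by 247 − 70 = minute 177.

177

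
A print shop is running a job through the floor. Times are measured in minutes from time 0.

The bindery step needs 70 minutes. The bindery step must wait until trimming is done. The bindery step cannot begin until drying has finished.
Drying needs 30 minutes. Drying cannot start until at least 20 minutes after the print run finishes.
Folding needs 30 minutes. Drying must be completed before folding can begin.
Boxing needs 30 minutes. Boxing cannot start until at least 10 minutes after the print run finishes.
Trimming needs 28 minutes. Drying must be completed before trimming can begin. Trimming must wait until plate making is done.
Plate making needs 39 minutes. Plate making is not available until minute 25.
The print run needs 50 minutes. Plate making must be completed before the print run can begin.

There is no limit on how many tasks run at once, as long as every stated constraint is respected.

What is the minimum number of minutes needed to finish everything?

262

Plate making cannot begin until its own release at minute 25. It runs from minute 25 to 25 + 39 = minute 64.
The print run cannot begin until plate making (finishes minute 64). It runs from minute 64 to 64 + 50 = minute 114.
After the print run (finishes minute 114, plus 10-minute gap → minute 124), boxing can start at minute 124 and finishes at minute 154.
Drying cannot begin until the print run (finishes minute 114, plus 20-minute gap → minute 134). It runs from minute 134 to 134 + 30 = minute 164.
Folding waits on drying (finishes minute 164), so it starts at minute 164 and finishes at 164 + 30 = minute 194.
Trimming has to wait for drying (finishes minute 164); plate making (finishes minute 64). The latest of these is minute 164, so trimming runs minute 164 to 164 + 28 = minute 192.
The bindery step cannot start until trimming (finishes minute 192); drying (finishes minute 164). The controlling bound is minute 192, so the bindery step finishes at 192 + 70 = minute 262.
All tasks are finished once the last one completes. Finish times: Plate making at 64, The print run at 114, Drying at 164, Trimming at 192, Folding at 194, The bindery step at 262, Boxing at 154. The latest is minute 262.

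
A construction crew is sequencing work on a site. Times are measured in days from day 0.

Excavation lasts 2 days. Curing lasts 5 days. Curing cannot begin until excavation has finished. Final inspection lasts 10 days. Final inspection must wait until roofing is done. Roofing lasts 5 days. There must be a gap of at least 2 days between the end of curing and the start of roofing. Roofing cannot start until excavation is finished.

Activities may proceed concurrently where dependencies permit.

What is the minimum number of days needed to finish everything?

Nothing blocks excavation, so it runs from day 0 to day 2.
After excavation (finishes day 2), curing can start at day 2 and finishes at day 7.
Roofing has to wait for curing (finishes day 7, plus 2-day gap → day 9); excavation (finishes day 2). The latest of these is day 9, so roofing runs day 9 to 9 + 5 = day 14.
Final inspection cannot begin until roofing (finishes day 14). It runs from day 14 to 14 + 10 = day 24.
All tasks are finished once the last one completes. Finish times: Excavation at 2, Curing at 7, Roofing at 14, Final inspection at 24. The latest is day 24.

24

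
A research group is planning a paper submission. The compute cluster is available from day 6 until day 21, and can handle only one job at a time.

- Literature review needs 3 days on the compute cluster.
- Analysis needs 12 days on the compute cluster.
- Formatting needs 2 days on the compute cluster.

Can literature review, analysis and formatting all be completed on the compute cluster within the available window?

No

The compute cluster window is 21 − 6 = 15 days.
Running back to back, the jobs need 3 + 12 + 2 = 17 days on the compute cluster.
Since 17 > 15, they cannot all fit.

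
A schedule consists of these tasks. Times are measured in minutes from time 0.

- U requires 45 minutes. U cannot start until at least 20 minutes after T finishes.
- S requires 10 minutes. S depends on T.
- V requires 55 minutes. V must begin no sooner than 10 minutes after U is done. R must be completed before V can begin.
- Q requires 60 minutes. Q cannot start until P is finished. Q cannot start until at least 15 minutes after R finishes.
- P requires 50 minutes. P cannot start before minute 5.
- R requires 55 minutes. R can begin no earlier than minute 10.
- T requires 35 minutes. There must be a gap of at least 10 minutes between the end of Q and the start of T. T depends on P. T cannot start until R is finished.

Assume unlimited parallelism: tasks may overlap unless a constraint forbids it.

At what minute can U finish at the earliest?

R waits on its own release at minute 10, so it starts at minute 10 and finishes at 10 + 55 = minute 65.
After its own release at minute 5, P can start at minute 5 and finishes at minute 55.
Q needs all of P (finishes minute 55); R (finishes minute 65, plus 15-minute gap → minute 80). That puts its earliest start at minute 80; it finishes at 80 + 60 = minute 140.
T cannot start until Q (finishes minute 140, plus 10-minute gap → minute 150); P (finishes minute 55); R (finishes minute 65). The controlling bound is minute 150, so T finishes at 150 + 35 = minute 185.
U cannot begin until T (finishes minute 185, plus 20-minute gap → minute 205). It runs from minute 205 to 205 + 45 = minute 250.

250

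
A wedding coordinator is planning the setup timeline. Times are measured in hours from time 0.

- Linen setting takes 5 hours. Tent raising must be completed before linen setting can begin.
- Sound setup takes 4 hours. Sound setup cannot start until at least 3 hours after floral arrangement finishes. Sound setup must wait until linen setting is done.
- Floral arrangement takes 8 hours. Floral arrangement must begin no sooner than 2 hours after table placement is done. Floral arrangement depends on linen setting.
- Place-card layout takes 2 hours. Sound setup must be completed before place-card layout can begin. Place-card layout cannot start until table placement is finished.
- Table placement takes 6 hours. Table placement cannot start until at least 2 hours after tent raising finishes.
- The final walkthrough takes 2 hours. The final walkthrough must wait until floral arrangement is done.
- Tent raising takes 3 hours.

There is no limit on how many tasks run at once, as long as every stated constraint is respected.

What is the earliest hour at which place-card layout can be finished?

Tent raising can start immediately at hour 0; it finishes at hour 3.
Linen setting waits on tent raising (finishes hour 3), so it starts at hour 3 and finishes at 3 + 5 = hour 8.
Table placement cannot begin until tent raising (finishes hour 3, plus 2-hour gap → hour 5). It runs from hour 5 to 5 + 6 = hour 11.
Floral arrangement has to wait for table placement (finishes hour 11, plus 2-hour gap → hour 13); linen setting (finishes hour 8). The latest of these is hour 13, so floral arrangement runs hour 13 to 13 + 8 = hour 21.
Sound setup needs all of floral arrangement (finishes hour 21, plus 3-hour gap → hour 24); linen setting (finishes hour 8). That puts its earliest start at hour 24; it finishes at 24 + 4 = hour 28.
For place-card layout: sound setup (finishes hour 28); table placement (finishes hour 11). Taking the maximum gives a start of hour 28, and it finishes at 28 + 2 = hour 30.

30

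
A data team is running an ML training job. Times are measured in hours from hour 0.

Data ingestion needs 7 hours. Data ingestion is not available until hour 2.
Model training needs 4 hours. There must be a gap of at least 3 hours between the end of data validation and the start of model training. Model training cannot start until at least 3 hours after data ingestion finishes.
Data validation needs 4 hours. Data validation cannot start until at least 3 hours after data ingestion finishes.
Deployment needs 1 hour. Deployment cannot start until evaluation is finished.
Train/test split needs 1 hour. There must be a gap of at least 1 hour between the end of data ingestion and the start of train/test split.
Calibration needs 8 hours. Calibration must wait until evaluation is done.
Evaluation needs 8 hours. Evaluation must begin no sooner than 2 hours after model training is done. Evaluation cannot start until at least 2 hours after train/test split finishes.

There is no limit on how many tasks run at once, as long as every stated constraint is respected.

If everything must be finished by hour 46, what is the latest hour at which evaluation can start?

Calibration must finish by hour 46; it takes 8 hours, so it must start by 46 − 8 = hour 38.
Nothing follows deployment; the deadline of hour 46 is its only limit. It must start by 46 − 1 = hour 45.
For evaluation: calibration (must start by hour 38); deployment (must start by hour 45). The most restrictive is hour 38; with an 8-hour duration, evaluation must start by hour 30.

30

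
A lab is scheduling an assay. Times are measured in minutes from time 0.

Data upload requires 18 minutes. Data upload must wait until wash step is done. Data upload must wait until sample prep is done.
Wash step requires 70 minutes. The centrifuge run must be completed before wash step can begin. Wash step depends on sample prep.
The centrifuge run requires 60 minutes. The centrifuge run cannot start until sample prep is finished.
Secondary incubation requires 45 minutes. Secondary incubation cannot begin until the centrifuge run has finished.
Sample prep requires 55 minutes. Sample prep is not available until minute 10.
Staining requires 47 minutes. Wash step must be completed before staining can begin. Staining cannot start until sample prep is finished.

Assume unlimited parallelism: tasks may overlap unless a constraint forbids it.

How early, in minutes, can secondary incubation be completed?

170

Sample prep cannot begin until its own release at minute 10. It runs from minute 10 to 10 + 55 = minute 65.
The centrifuge run cannot begin until sample prep (finishes minute 65). It runs from minute 65 to 65 + 60 = minute 125.
Secondary incubation waits on the centrifuge run (finishes minute 125), so it starts at minute 125 and finishes at 125 + 45 = minute 170.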